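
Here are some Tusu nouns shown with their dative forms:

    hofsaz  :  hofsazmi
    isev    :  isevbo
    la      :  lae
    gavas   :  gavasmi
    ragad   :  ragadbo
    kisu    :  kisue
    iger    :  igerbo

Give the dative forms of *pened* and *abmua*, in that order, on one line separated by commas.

Looking at the final sound of each stem: -mi when the stem ends in a sibilant (*hofsaz*, *gavas*); -bo when the stem ends in a non-sibilant consonant (*isev*, *ragad*, *iger*); -e when the stem ends in a vowel (*la*, *kisu*).
The final sound of *pened* is /d/, which is a non-sibilant consonant, so the suffix is -bo, giving *penedbo*.
Since the final sound of *abmua* is /a/ (a vowel), it takes -e, giving *abmuae*.

penedbo, abmuae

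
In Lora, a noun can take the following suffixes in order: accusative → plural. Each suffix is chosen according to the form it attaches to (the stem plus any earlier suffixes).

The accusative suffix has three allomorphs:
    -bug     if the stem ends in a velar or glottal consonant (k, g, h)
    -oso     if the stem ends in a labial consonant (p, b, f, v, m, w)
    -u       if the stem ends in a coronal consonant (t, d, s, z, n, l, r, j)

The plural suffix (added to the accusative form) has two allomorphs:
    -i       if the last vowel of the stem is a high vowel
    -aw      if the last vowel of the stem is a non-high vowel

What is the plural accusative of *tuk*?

tukbugi

The final consonant of *tuk* is /k/, which is velar/glottal, so the accusative suffix is -bug, giving *tukbug*.
The accusative form *tukbug* — last vowel /u/ (a high vowel) → -i → *tukbugi*.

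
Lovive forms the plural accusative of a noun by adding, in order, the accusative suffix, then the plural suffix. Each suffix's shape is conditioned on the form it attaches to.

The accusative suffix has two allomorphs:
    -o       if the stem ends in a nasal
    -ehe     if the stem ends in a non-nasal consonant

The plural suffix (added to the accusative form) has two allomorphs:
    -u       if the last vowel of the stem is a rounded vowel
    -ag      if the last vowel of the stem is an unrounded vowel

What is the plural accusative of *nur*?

*nur*: final consonant = /r/, non-nasal → -ehe → *nurehe*.
The last vowel of the accusative form *nurehe* is /e/, which is an unrounded vowel, so the plural suffix is -ag, giving *nureheag*.

nureheag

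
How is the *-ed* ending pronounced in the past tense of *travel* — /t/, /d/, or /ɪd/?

/d/

The stem *travel* ends in a voiced sound other than /d/.
The -ed suffix is realized as /ɪd/ after /t, d/; as /t/ after other voiceless consonants; and as /d/ after other voiced sounds.
So -ed on *travel* is pronounced /d/.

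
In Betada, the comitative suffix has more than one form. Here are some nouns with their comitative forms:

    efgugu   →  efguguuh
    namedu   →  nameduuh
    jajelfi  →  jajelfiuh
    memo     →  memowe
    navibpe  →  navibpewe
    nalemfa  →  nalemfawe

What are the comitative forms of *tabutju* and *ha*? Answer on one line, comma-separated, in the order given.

tabutjuuh, hawe

The suffix is conditioned by the last vowel: -uh when the last vowel of the stem is a high vowel (*efgugu*, *namedu*, *jajelfi*); -we when the last vowel of the stem is a non-high vowel (*memo*, *navibpe*, *nalemfa*).
Since the last vowel of *tabutju* is /u/ (a high vowel), it takes -uh, giving *tabutjuuh*.
*ha*: last vowel = /a/, a non-high vowel → -we → *hawe*.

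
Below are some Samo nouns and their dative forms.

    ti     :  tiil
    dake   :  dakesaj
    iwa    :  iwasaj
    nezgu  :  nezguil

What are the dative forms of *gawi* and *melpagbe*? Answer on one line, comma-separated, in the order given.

gawiil, melpagbesaj

The pattern is height harmony: -il when the last vowel of the stem is a high vowel (*ti*, *nezgu*); -saj when the last vowel of the stem is a non-high vowel (*dake*, *iwa*).
Since the last vowel of *gawi* is /i/ (a high vowel), it takes -il, giving *gawiil*.
*melpagbe* — last vowel /e/ (a non-high vowel) → -saj → *melpagbesaj*.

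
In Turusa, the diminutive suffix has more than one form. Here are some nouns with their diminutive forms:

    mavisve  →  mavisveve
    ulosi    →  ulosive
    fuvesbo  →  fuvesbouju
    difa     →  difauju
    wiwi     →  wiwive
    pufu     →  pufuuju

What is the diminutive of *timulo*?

timulouju

The pattern is front/back vowel harmony: -ve when the last vowel of the stem is a front vowel (*mavisve*, *ulosi*, *wiwi*); -uju when the last vowel of the stem is a back vowel (*fuvesbo*, *difa*, *pufu*).
*timulo*: last vowel = /o/, a back vowel → -uju → *timulouju*.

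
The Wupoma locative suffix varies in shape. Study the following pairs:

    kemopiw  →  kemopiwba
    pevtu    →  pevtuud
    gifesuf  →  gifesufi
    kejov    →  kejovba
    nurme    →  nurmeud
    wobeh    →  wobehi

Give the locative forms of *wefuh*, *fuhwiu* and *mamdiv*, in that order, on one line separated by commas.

Looking at the final sound of each stem: -i when the stem ends in a voiceless consonant (*gifesuf*, *wobeh*); -ba when the stem ends in a voiced consonant (*kemopiw*, *kejov*); -ud when the stem ends in a vowel (*pevtu*, *nurme*).
Since the final sound of *wefuh* is /h/ (a voiceless consonant), it takes -i, giving *wefuhi*.
*fuhwiu* — final sound /u/ (a vowel) → -ud → *fuhwiuud*.
Since the final sound of *mamdiv* is /v/ (a voiced consonant), it takes -ba, giving *mamdivba*.

wefuhi, fuhwiuud, mamdivba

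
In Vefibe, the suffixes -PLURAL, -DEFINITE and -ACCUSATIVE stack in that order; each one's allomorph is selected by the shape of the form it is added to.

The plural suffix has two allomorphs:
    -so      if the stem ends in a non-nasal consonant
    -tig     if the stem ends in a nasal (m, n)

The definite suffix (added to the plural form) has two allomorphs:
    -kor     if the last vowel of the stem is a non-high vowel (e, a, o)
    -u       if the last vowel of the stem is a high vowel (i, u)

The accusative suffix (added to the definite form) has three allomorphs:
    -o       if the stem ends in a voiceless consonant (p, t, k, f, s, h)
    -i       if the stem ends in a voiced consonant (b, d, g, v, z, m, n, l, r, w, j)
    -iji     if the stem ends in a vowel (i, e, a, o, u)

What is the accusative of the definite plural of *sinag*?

*sinag*: final consonant = /g/, non-nasal → -so → *sinagso*.
Since the last vowel of the plural form *sinagso* is /o/ (a non-high vowel), it takes -kor, giving *sinagsokor*.
The final sound of the definite form *sinagsokor* is /r/, which is a voiced consonant, so the accusative suffix is -i, giving *sinagsokori*.

sinagsokori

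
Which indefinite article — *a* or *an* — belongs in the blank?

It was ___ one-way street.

The indefinite article is chosen by the initial *sound* of the following word, not its spelling.
*one-way* begins with the sound /wʌ/ (*one* pronounced /wʌn/) — a consonant sound.
So the article is *a*: It was a one-way street.

a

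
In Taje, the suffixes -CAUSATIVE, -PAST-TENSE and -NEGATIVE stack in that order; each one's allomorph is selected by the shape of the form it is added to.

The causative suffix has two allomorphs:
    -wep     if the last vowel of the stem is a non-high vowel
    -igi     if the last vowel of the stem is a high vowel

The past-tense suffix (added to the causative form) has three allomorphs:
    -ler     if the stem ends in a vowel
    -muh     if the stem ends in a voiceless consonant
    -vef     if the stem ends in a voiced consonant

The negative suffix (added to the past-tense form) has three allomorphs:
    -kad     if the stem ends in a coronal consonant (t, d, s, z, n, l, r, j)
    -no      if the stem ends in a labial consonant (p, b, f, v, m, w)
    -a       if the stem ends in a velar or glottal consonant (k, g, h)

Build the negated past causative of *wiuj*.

*wiuj* — last vowel /u/ (a high vowel) → -igi → *wiujigi*.
The final sound of the causative form *wiujigi* is /i/, which is a vowel, so the past-tense suffix is -ler, giving *wiujigiler*.
The past-tense form *wiujigiler* — final consonant /r/ (coronal) → -kad → *wiujigilerkad*.

wiujigilerkad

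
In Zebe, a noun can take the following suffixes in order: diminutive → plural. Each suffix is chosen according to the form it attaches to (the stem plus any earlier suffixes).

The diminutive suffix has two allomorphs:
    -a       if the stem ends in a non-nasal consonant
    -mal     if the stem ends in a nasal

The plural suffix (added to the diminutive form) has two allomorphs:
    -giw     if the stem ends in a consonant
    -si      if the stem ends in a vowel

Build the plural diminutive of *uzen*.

uzenmalgiw

*uzen*: final consonant = /n/, a nasal → -mal → *uzenmal*.
The diminutive form *uzenmal* — final sound /l/ (a consonant) → -giw → *uzenmalgiw*.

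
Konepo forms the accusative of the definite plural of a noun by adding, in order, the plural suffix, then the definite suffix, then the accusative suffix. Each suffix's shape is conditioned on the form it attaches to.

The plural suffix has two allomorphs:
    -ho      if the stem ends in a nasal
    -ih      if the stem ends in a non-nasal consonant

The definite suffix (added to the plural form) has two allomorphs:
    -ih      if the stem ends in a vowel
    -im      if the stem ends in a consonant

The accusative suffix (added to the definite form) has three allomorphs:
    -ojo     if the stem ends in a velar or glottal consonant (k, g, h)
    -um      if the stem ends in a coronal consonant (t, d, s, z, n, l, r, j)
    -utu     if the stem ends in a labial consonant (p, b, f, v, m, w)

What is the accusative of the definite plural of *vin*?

Since the final consonant of *vin* is /n/ (a nasal), it takes -ho, giving *vinho*.
The plural form *vinho* — final sound /o/ (a vowel) → -ih → *vinhoih*.
The definite form *vinhoih*: final consonant = /h/, velar/glottal → -ojo → *vinhoihojo*.

vinhoihojo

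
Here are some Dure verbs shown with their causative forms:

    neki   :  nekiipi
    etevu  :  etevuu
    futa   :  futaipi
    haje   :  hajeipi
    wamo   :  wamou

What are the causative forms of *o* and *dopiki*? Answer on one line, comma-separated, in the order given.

ou, dopikiipi

The alternation tracks the last vowel of the stem — -u when the last vowel of the stem is a rounded vowel (*etevu*, *wamo*); -ipi when the last vowel of the stem is an unrounded vowel (*neki*, *futa*, *haje*).
*o*: last vowel = /o/, a rounded vowel → -u → *ou*.
*dopiki*: last vowel = /i/, an unrounded vowel → -ipi → *dopikiipi*.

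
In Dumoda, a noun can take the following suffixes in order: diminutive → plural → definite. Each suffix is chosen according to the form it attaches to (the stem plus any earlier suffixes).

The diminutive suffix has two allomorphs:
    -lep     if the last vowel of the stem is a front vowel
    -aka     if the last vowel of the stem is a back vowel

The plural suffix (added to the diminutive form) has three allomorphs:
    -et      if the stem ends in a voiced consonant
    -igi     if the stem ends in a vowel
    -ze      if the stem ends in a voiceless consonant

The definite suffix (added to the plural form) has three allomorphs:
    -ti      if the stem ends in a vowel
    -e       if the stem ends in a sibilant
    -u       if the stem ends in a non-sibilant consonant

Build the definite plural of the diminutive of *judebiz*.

Since the last vowel of *judebiz* is /i/ (a front vowel), it takes -lep, giving *judebizlep*.
The diminutive form *judebizlep* — final sound /p/ (a voiceless consonant) → -ze → *judebizlepze*.
The plural form *judebizlepze* — final sound /e/ (a vowel) → -ti → *judebizlepzeti*.

judebizlepzeti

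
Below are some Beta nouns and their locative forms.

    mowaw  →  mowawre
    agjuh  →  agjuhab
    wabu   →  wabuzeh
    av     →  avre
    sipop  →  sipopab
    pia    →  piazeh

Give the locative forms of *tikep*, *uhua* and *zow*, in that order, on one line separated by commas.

The alternation tracks the final sound of the stem — -ab when the stem ends in a voiceless consonant (*agjuh*, *sipop*); -re when the stem ends in a voiced consonant (*mowaw*, *av*); -zeh when the stem ends in a vowel (*wabu*, *pia*).
Since the final sound of *tikep* is /p/ (a voiceless consonant), it takes -ab, giving *tikepab*.
Since the final sound of *uhua* is /a/ (a vowel), it takes -zeh, giving *uhuazeh*.
The final sound of *zow* is /w/, which is a voiced consonant, so the suffix is -re, giving *zowre*.

tikepab, uhuazeh, zowre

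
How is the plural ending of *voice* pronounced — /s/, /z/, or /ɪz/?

/ɪz/

The stem *voice* ends in a sibilant (/s, z, ʃ, ʒ, tʃ, dʒ/).
The plural suffix surfaces as /ɪz/ after sibilants, /s/ after other voiceless consonants, and /z/ after other voiced sounds.
So the plural -s on *voice* is pronounced /ɪz/.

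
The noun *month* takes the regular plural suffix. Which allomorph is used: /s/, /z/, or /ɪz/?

/s/

The stem *month* ends in a voiceless non-sibilant consonant.
The plural suffix surfaces as /ɪz/ after sibilants, /s/ after other voiceless consonants, and /z/ after other voiced sounds.
So the plural -s on *month* is pronounced /s/.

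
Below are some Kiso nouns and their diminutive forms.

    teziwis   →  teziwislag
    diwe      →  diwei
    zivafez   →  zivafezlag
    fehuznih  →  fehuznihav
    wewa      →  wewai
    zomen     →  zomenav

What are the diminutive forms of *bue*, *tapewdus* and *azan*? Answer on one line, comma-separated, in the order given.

The suffix is conditioned by the final sound: -lag when the stem ends in a sibilant (*teziwis*, *zivafez*); -av when the stem ends in a non-sibilant consonant (*fehuznih*, *zomen*); -i when the stem ends in a vowel (*diwe*, *wewa*).
*bue* — final sound /e/ (a vowel) → -i → *buei*.
*tapewdus*: final sound = /s/, a sibilant → -lag → *tapewduslag*.
*azan*: final sound = /n/, a non-sibilant consonant → -av → *azanav*.

buei, tapewduslag, azanav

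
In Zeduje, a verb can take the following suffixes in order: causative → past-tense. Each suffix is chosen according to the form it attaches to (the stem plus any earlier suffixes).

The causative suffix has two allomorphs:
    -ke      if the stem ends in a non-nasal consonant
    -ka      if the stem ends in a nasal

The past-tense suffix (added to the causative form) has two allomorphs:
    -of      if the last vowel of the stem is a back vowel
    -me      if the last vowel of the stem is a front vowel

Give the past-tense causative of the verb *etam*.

etamkaof

The final consonant of *etam* is /m/, which is a nasal, so the causative suffix is -ka, giving *etamka*.
The causative form *etamka* — last vowel /a/ (a back vowel) → -of → *etamkaof*.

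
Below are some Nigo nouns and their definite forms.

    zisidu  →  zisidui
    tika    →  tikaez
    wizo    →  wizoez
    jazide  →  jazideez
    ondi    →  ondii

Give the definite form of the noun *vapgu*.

vapgui

The pattern is height harmony: -i when the last vowel of the stem is a high vowel (*zisidu*, *ondi*); -ez when the last vowel of the stem is a non-high vowel (*tika*, *wizo*, *jazide*).
Since the last vowel of *vapgu* is /u/ (a high vowel), it takes -i, giving *vapgui*.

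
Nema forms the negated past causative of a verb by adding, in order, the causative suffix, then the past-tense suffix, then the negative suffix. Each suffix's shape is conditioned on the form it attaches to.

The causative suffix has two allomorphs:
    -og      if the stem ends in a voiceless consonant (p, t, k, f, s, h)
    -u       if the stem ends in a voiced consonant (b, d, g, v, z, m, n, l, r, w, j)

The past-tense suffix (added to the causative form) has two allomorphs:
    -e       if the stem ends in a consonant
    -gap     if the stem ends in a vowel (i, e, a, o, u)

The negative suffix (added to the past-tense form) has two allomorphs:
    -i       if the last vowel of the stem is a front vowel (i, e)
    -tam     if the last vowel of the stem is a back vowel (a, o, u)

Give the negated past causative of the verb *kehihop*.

*kehihop* — final consonant /p/ (voiceless) → -og → *kehihopog*.
Since the final sound of the causative form *kehihopog* is /g/ (a consonant), it takes -e, giving *kehihopoge*.
The past-tense form *kehihopoge*: last vowel = /e/, a front vowel → -i → *kehihopogei*.

kehihopogei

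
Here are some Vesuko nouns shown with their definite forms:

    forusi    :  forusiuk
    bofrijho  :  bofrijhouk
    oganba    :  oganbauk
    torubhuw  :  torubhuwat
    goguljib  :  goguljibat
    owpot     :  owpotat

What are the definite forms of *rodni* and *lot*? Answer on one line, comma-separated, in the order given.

rodniuk, lotat

Looking at the final sound of each stem: -at when the stem ends in a consonant (*torubhuw*, *goguljib*, *owpot*); -uk when the stem ends in a vowel (*forusi*, *bofrijho*, *oganba*).
*rodni* — final sound /i/ (a vowel) → -uk → *rodniuk*.
*lot* — final sound /t/ (a consonant) → -at → *lotat*.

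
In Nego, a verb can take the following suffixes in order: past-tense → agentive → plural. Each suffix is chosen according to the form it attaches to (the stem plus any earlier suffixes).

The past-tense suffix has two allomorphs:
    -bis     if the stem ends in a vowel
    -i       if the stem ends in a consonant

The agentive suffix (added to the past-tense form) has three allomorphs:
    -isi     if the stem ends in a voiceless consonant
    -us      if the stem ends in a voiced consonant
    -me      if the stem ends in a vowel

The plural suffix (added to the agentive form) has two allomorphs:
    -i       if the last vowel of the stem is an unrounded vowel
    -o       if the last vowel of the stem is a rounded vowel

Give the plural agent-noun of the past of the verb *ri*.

ribisisii

*ri* — final sound /i/ (a vowel) → -bis → *ribis*.
The past-tense form *ribis*: final sound = /s/, a voiceless consonant → -isi → *ribisisi*.
The agentive form *ribisisi* — last vowel /i/ (an unrounded vowel) → -i → *ribisisii*.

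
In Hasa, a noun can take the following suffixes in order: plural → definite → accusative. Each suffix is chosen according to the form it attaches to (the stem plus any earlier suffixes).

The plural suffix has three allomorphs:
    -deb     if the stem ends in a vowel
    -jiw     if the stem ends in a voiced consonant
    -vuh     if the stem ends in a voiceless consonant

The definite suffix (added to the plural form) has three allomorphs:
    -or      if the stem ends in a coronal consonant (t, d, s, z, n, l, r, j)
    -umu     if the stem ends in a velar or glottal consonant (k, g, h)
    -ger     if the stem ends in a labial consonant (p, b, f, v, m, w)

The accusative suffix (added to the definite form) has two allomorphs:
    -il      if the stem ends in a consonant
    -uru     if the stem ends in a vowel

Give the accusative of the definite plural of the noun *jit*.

The final sound of *jit* is /t/, which is a voiceless consonant, so the plural suffix is -vuh, giving *jitvuh*.
Since the final consonant of the plural form *jitvuh* is /h/ (velar/glottal), it takes -umu, giving *jitvuhumu*.
The final sound of the definite form *jitvuhumu* is /u/, which is a vowel, so the accusative suffix is -uru, giving *jitvuhumuuru*.

jitvuhumuuru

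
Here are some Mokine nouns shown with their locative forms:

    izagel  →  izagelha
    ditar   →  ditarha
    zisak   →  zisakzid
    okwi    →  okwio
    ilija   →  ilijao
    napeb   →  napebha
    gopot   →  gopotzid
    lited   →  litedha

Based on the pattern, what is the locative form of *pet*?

Looking at the final sound of each stem: -zid when the stem ends in a voiceless consonant (*zisak*, *gopot*); -ha when the stem ends in a voiced consonant (*izagel*, *ditar*, *napeb*, *lited*); -o when the stem ends in a vowel (*okwi*, *ilija*).
*pet*: final sound = /t/, a voiceless consonant → -zid → *petzid*.

petzid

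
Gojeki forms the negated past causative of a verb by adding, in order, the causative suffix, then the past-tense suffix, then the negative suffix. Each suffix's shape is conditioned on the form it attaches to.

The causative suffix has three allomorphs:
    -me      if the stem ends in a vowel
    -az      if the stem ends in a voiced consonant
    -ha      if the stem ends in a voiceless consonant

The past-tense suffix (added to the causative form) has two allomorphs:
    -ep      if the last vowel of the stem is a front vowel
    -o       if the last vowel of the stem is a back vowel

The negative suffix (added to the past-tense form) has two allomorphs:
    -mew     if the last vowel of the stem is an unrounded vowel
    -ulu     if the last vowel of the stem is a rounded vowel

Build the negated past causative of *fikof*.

*fikof* — final sound /f/ (a voiceless consonant) → -ha → *fikofha*.
The last vowel of the causative form *fikofha* is /a/, which is a back vowel, so the past-tense suffix is -o, giving *fikofhao*.
The past-tense form *fikofhao*: last vowel = /o/, a rounded vowel → -ulu → *fikofhaoulu*.

fikofhaoulu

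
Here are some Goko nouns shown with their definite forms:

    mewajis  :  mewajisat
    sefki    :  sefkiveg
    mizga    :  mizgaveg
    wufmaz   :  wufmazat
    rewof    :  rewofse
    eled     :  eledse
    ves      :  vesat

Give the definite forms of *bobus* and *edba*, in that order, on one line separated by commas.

The suffix is conditioned by the final sound: -at when the stem ends in a sibilant (*mewajis*, *wufmaz*, *ves*); -se when the stem ends in a non-sibilant consonant (*rewof*, *eled*); -veg when the stem ends in a vowel (*sefki*, *mizga*).
*bobus* — final sound /s/ (a sibilant) → -at → *bobusat*.
Since the final sound of *edba* is /a/ (a vowel), it takes -veg, giving *edbaveg*.

bobusat, edbaveg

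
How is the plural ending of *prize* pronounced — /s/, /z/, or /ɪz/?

The stem *prize* ends in a sibilant (/s, z, ʃ, ʒ, tʃ, dʒ/).
The plural suffix surfaces as /ɪz/ after sibilants, /s/ after other voiceless consonants, and /z/ after other voiced sounds.
So the plural -s on *prize* is pronounced /ɪz/.

/ɪz/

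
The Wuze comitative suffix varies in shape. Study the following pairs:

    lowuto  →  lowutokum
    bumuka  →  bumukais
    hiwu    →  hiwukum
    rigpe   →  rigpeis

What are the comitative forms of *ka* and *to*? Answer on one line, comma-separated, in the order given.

The pattern is rounding harmony: -kum when the last vowel of the stem is a rounded vowel (*lowuto*, *hiwu*); -is when the last vowel of the stem is an unrounded vowel (*bumuka*, *rigpe*).
The last vowel of *ka* is /a/, which is an unrounded vowel, so the suffix is -is, giving *kais*.
Since the last vowel of *to* is /o/ (a rounded vowel), it takes -kum, giving *tokum*.

kais, tokum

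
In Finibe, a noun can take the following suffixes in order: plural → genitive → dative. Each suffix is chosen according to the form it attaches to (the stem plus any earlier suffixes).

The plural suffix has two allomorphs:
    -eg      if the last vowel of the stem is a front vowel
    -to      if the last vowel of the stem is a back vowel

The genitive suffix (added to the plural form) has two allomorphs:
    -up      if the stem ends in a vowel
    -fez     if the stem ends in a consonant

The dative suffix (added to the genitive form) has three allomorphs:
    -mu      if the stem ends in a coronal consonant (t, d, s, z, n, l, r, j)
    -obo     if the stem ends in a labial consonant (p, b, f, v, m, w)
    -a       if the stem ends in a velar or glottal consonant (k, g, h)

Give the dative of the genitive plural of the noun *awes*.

awesegfezmu

The last vowel of *awes* is /e/, which is a front vowel, so the plural suffix is -eg, giving *aweseg*.
The plural form *aweseg*: final sound = /g/, a consonant → -fez → *awesegfez*.
The genitive form *awesegfez* — final consonant /z/ (coronal) → -mu → *awesegfezmu*.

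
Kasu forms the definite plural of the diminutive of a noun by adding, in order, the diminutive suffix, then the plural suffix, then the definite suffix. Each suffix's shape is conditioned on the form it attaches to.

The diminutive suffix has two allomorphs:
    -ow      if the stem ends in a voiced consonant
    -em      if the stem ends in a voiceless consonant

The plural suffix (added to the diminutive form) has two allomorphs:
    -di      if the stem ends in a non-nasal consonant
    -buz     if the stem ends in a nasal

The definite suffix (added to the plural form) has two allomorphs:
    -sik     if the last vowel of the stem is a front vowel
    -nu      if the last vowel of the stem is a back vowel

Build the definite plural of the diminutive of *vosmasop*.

*vosmasop*: final consonant = /p/, voiceless → -em → *vosmasopem*.
The final consonant of the diminutive form *vosmasopem* is /m/, which is a nasal, so the plural suffix is -buz, giving *vosmasopembuz*.
The plural form *vosmasopembuz* — last vowel /u/ (a back vowel) → -nu → *vosmasopembuznu*.

vosmasopembuznu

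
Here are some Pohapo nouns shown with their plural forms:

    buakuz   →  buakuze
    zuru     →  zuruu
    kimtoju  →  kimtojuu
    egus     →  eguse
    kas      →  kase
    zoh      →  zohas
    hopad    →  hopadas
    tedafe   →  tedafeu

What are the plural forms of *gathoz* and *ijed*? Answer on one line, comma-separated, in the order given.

gathoze, ijedas

Looking at the final sound of each stem: -e when the stem ends in a sibilant (*buakuz*, *egus*, *kas*); -as when the stem ends in a non-sibilant consonant (*zoh*, *hopad*); -u when the stem ends in a vowel (*zuru*, *kimtoju*, *tedafe*).
*gathoz* — final sound /z/ (a sibilant) → -e → *gathoze*.
Since the final sound of *ijed* is /d/ (a non-sibilant consonant), it takes -as, giving *ijedas*.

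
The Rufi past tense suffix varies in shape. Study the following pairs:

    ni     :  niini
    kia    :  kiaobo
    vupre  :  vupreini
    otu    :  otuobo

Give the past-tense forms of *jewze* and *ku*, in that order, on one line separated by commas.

Looking at the last vowel of each stem: -ini when the last vowel of the stem is a front vowel (*ni*, *vupre*); -obo when the last vowel of the stem is a back vowel (*kia*, *otu*).
The last vowel of *jewze* is /e/, which is a front vowel, so the suffix is -ini, giving *jewzeini*.
The last vowel of *ku* is /u/, which is a back vowel, so the suffix is -obo, giving *kuobo*.

jewzeini, kuobo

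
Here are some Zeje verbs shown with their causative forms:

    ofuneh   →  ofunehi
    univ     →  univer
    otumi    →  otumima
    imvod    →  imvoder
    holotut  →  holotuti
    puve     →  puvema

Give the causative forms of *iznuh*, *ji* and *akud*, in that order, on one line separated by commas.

Looking at the final sound of each stem: -i when the stem ends in a voiceless consonant (*ofuneh*, *holotut*); -er when the stem ends in a voiced consonant (*univ*, *imvod*); -ma when the stem ends in a vowel (*otumi*, *puve*).
Since the final sound of *iznuh* is /h/ (a voiceless consonant), it takes -i, giving *iznuhi*.
*ji* — final sound /i/ (a vowel) → -ma → *jima*.
*akud* — final sound /d/ (a voiced consonant) → -er → *akuder*.

iznuhi, jima, akuder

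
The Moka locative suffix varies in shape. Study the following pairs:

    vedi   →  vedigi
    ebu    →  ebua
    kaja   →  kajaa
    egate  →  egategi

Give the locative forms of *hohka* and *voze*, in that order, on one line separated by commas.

hohkaa, vozegi

The alternation tracks the last vowel of the stem — -gi when the last vowel of the stem is a front vowel (*vedi*, *egate*); -a when the last vowel of the stem is a back vowel (*ebu*, *kaja*).
Since the last vowel of *hohka* is /a/ (a back vowel), it takes -a, giving *hohkaa*.
*voze*: last vowel = /e/, a front vowel → -gi → *vozegi*.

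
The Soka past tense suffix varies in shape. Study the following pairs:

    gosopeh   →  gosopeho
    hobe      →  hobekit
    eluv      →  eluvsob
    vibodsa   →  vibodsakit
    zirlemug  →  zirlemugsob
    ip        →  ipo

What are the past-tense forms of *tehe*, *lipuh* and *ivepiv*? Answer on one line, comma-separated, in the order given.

The suffix is conditioned by the final sound: -o when the stem ends in a voiceless consonant (*gosopeh*, *ip*); -sob when the stem ends in a voiced consonant (*eluv*, *zirlemug*); -kit when the stem ends in a vowel (*hobe*, *vibodsa*).
*tehe* — final sound /e/ (a vowel) → -kit → *tehekit*.
*lipuh*: final sound = /h/, a voiceless consonant → -o → *lipuho*.
The final sound of *ivepiv* is /v/, which is a voiced consonant, so the suffix is -sob, giving *ivepivsob*.

tehekit, lipuho, ivepivsob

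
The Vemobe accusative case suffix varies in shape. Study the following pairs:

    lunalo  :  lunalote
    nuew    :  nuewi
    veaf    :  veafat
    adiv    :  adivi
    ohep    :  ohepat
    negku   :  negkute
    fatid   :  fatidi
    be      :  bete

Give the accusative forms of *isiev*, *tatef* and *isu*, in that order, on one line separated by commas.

isievi, tatefat, isute

Looking at the final sound of each stem: -at when the stem ends in a voiceless consonant (*veaf*, *ohep*); -i when the stem ends in a voiced consonant (*nuew*, *adiv*, *fatid*); -te when the stem ends in a vowel (*lunalo*, *negku*, *be*).
Since the final sound of *isiev* is /v/ (a voiced consonant), it takes -i, giving *isievi*.
Since the final sound of *tatef* is /f/ (a voiceless consonant), it takes -at, giving *tatefat*.
Since the final sound of *isu* is /u/ (a vowel), it takes -te, giving *isute*.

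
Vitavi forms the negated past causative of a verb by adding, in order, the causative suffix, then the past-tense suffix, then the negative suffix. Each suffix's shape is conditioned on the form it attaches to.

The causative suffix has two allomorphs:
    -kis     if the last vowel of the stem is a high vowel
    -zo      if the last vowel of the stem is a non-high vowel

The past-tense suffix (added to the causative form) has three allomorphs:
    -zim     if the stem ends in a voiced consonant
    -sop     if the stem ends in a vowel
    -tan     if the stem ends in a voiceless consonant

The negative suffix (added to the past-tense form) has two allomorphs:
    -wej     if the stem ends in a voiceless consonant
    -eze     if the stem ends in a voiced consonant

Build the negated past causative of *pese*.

*pese* — last vowel /e/ (a non-high vowel) → -zo → *pesezo*.
The causative form *pesezo*: final sound = /o/, a vowel → -sop → *pesezosop*.
The final consonant of the past-tense form *pesezosop* is /p/, which is voiceless, so the negative suffix is -wej, giving *pesezosopwej*.

pesezosopwej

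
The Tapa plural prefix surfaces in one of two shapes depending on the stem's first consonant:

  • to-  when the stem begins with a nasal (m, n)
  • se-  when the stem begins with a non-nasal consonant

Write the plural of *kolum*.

sekolum

*kolum* — first consonant /k/ (non-nasal) → se- → *sekolum*.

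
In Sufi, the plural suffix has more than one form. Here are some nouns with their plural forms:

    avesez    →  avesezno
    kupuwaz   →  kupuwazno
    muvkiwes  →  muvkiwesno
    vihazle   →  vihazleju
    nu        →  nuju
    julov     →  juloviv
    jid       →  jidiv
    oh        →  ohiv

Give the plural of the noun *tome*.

tomeju

The pattern is sibilance of the final sound: -no when the stem ends in a sibilant (*avesez*, *kupuwaz*, *muvkiwes*); -iv when the stem ends in a non-sibilant consonant (*julov*, *jid*, *oh*); -ju when the stem ends in a vowel (*vihazle*, *nu*).
Since the final sound of *tome* is /e/ (a vowel), it takes -ju, giving *tomeju*.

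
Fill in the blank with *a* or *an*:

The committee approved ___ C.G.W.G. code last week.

The indefinite article is chosen by the initial *sound* of the following word, not its spelling.
The initialism *C.G.W.G.* is read letter by letter; the first letter, C, is pronounced /siː/, which begins with a consonant sound.
So the article is *a*: The committee approved a C.G.W.G. code last week.

a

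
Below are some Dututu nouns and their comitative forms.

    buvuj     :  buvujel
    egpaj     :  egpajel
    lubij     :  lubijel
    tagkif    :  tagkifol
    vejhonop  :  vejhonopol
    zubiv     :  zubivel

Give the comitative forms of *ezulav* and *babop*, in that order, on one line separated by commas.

ezulavel, babopol

The pattern is voicing of the final consonant: -ol when the stem ends in a voiceless consonant (*tagkif*, *vejhonop*); -el when the stem ends in a voiced consonant (*buvuj*, *egpaj*, *lubij*, *zubiv*).
*ezulav* — final consonant /v/ (voiced) → -el → *ezulavel*.
The final consonant of *babop* is /p/, which is voiceless, so the suffix is -ol, giving *babopol*.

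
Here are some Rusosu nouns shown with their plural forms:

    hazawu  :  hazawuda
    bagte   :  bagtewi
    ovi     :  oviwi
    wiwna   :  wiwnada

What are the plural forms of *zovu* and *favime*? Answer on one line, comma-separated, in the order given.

zovuda, favimewi

The alternation tracks the last vowel of the stem — -wi when the last vowel of the stem is a front vowel (*bagte*, *ovi*); -da when the last vowel of the stem is a back vowel (*hazawu*, *wiwna*).
Since the last vowel of *zovu* is /u/ (a back vowel), it takes -da, giving *zovuda*.
The last vowel of *favime* is /e/, which is a front vowel, so the suffix is -wi, giving *favimewi*.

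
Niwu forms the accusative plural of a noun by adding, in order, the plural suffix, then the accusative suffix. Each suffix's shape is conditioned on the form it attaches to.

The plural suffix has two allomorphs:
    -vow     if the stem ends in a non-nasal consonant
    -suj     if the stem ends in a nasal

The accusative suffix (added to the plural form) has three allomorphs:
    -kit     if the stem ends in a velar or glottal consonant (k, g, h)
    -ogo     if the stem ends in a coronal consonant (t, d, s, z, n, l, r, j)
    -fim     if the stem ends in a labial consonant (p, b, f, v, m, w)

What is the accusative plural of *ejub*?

*ejub* — final consonant /b/ (non-nasal) → -vow → *ejubvow*.
The final consonant of the plural form *ejubvow* is /w/, which is labial, so the accusative suffix is -fim, giving *ejubvowfim*.

ejubvowfim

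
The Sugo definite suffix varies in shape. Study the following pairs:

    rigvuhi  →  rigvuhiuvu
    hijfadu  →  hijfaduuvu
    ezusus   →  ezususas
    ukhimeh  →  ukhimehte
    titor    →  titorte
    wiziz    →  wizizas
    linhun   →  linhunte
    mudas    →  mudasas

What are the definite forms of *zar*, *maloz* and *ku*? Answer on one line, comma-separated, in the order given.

zarte, malozas, kuuvu

The suffix is conditioned by the final sound: -as when the stem ends in a sibilant (*ezusus*, *wiziz*, *mudas*); -te when the stem ends in a non-sibilant consonant (*ukhimeh*, *titor*, *linhun*); -uvu when the stem ends in a vowel (*rigvuhi*, *hijfadu*).
*zar* — final sound /r/ (a non-sibilant consonant) → -te → *zarte*.
*maloz* — final sound /z/ (a sibilant) → -as → *malozas*.
*ku* — final sound /u/ (a vowel) → -uvu → *kuuvu*.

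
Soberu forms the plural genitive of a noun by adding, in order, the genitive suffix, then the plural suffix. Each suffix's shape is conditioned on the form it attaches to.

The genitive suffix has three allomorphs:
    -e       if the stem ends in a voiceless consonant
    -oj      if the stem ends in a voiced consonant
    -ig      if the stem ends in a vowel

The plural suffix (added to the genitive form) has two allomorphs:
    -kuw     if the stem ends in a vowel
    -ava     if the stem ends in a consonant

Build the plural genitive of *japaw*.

japawojava

*japaw*: final sound = /w/, a voiced consonant → -oj → *japawoj*.
The genitive form *japawoj*: final sound = /j/, a consonant → -ava → *japawojava*.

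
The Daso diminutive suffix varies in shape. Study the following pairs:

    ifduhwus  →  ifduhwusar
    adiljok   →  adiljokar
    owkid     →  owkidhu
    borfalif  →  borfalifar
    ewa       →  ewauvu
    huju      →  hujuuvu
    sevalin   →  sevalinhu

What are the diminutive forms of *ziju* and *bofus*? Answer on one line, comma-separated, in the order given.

The pattern is voicing of the final sound: -ar when the stem ends in a voiceless consonant (*ifduhwus*, *adiljok*, *borfalif*); -hu when the stem ends in a voiced consonant (*owkid*, *sevalin*); -uvu when the stem ends in a vowel (*ewa*, *huju*).
The final sound of *ziju* is /u/, which is a vowel, so the suffix is -uvu, giving *zijuuvu*.
*bofus* — final sound /s/ (a voiceless consonant) → -ar → *bofusar*.

zijuuvu, bofusar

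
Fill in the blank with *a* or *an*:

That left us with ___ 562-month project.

The indefinite article is chosen by the initial *sound* of the following word, not its spelling.
The number *562* is spoken "five hundred …", beginning with /faɪv/ — a consonant sound.
So the article is *a*: That left us with a 562-month project.

a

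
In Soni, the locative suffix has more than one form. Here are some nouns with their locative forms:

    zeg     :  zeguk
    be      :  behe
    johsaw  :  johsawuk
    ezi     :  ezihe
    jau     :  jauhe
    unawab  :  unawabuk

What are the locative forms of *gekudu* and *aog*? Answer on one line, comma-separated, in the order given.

gekuduhe, aoguk

The suffix is conditioned by the final sound: -uk when the stem ends in a consonant (*zeg*, *johsaw*, *unawab*); -he when the stem ends in a vowel (*be*, *ezi*, *jau*).
The final sound of *gekudu* is /u/, which is a vowel, so the suffix is -he, giving *gekuduhe*.
Since the final sound of *aog* is /g/ (a consonant), it takes -uk, giving *aoguk*.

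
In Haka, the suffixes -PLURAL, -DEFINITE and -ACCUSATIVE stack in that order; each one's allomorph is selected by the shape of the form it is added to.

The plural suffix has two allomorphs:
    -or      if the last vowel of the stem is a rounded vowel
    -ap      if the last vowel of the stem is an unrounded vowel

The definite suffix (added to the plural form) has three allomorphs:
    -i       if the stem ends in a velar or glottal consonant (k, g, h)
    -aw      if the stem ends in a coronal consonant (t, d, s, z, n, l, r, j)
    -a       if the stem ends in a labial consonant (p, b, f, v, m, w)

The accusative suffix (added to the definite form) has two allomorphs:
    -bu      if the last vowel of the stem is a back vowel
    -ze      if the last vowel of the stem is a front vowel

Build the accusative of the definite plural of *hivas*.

*hivas* — last vowel /a/ (an unrounded vowel) → -ap → *hivasap*.
Since the final consonant of the plural form *hivasap* is /p/ (labial), it takes -a, giving *hivasapa*.
Since the last vowel of the definite form *hivasapa* is /a/ (a back vowel), it takes -bu, giving *hivasapabu*.

hivasapabu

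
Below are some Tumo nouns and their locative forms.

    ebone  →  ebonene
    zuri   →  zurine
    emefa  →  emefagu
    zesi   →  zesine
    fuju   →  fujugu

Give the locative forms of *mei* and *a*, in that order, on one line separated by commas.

meine, agu

The alternation tracks the last vowel of the stem — -ne when the last vowel of the stem is a front vowel (*ebone*, *zuri*, *zesi*); -gu when the last vowel of the stem is a back vowel (*emefa*, *fuju*).
The last vowel of *mei* is /i/, which is a front vowel, so the suffix is -ne, giving *meine*.
*a*: last vowel = /a/, a back vowel → -gu → *agu*.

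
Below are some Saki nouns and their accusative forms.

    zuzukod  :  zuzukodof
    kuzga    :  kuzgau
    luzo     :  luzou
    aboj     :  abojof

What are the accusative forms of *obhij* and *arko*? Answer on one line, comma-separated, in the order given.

The suffix is conditioned by the final sound: -of when the stem ends in a consonant (*zuzukod*, *aboj*); -u when the stem ends in a vowel (*kuzga*, *luzo*).
Since the final sound of *obhij* is /j/ (a consonant), it takes -of, giving *obhijof*.
*arko* — final sound /o/ (a vowel) → -u → *arkou*.

obhijof, arkou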